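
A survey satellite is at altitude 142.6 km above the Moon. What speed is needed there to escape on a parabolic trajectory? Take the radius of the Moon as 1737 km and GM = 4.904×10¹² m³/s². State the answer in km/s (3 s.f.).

v_esc ≈ 2.28 km/s

r = 1737 + 142.6 = 1879.6 km = 1.8796×10⁶ m.
Escape speed v_esc = √(2μ/r) = √(2 × 4.904×10¹² / 1.880×10⁶) = √(5.218×10⁶) = 2284 m/s.
= 2.284 km/s.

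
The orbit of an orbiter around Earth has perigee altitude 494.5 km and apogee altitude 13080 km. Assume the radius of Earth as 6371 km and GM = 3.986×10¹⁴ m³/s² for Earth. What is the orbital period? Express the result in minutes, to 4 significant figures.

r_p = 6371 + 494.5 = 6865.5 km = 6.8655×10⁶ m.
r_a = 6371 + 13080 = 19451 km = 1.9451×10⁷ m.
Semi-major axis a = (r_p + r_a)/2 = (6865.5 + 19451)/2 = 13158 km = 1.316×10⁷ m.
By Kepler's third law T = 2π√(a³/μ) = 2π × 2.391×10³ = 1.502×10⁴ s.
= 250.4 minutes.

T ≈ 250.4 minutes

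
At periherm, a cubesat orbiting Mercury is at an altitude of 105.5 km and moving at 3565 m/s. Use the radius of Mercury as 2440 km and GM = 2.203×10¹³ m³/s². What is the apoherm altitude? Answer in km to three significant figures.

apoherm altitude ≈ 4590 km

r_p = 2440 + 105.5 = 2545.5 km = 2.546×10⁶ m.
Specific energy ε = v²/2 − μ/r = -2.300×10⁶ J/kg, so a = −μ/(2ε) = 4.789×10⁶ m.
The apsides satisfy r_p + r_a = 2a, so the apoherm radius is 2a − r_p = 7.033×10⁶ m = 7033.3 km.
Apoherm altitude = 7033.3 − 2440 = 4593.3 km.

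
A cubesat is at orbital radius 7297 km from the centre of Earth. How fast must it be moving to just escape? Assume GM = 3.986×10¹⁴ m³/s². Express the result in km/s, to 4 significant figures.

r = 7297 km = 7.297×10⁶ m.
Escape speed v_esc = √(2μ/r) = √(2 × 3.986×10¹⁴ / 7.297×10⁶) = √(1.093×10⁸) = 10450 m/s.
= 10.45 km/s.

v_esc ≈ 10.45 km/s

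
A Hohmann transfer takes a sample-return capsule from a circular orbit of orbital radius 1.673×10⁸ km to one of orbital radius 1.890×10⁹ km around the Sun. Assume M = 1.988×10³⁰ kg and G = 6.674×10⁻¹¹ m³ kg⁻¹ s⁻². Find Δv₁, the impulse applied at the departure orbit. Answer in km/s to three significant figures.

Δv ≈ 10.0 km/s

μ = GM = 6.674×10⁻¹¹ × 1.988×10³⁰ = 1.327×10²⁰ m³/s².
r₁ = 1.673×10⁸ km = 1.673×10¹¹ m.
r₂ = 1.890×10⁹ km = 1.890×10¹² m.
Transfer ellipse a_t = (r₁ + r₂)/2 = 1.029×10¹² m.
At r₁: circular v_c1 = √(μ/r₁) = 28160 m/s; transfer-perihelion v_p = √[μ(2/r₁ − 1/a_t)] = 38170 m/s.
Δv₁ = v_p − v_c1 = 10010 m/s.
= 10.01 km/s.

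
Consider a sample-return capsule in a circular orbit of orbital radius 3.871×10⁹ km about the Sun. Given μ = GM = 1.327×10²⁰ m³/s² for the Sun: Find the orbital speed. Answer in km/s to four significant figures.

r = 3.871×10⁹ km = 3.871×10¹² m.
For a circular orbit v = √(μ/r) = √(1.327×10²⁰ / 3.871×10¹²) = √(3.428×10⁷) = 5855 m/s.
That is 5.855 km/s.

v ≈ 5.855 km/s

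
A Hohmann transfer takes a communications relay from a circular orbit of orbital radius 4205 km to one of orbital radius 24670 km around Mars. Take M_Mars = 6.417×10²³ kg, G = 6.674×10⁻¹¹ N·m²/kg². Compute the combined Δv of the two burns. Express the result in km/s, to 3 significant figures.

μ = GM = 6.674×10⁻¹¹ × 6.417×10²³ = 4.283×10¹³ m³/s².
r₁ = 4205 km = 4.205×10⁶ m.
r₂ = 24670 km = 2.467×10⁷ m.
Transfer ellipse a_t = (r₁ + r₂)/2 = 1.444×10⁷ m.
At r₁: circular v_c1 = √(μ/r₁) = 3191 m/s; transfer-periapsis v_p = √[μ(2/r₁ − 1/a_t)] = 4172 m/s.
Δv₁ = v_p − v_c1 = 980.4 m/s.
At r₂: circular v_c2 = √(μ/r₂) = 1318 m/s; transfer-apoapsis v_a = √[μ(2/r₂ − 1/a_t)] = 711.1 m/s.
Δv₂ = v_c2 − v_a = 606.5 m/s.
Total Δv = Δv₁ + Δv₂ = 1587 m/s = 1.587 km/s.

Δv_total ≈ 1.59 km/s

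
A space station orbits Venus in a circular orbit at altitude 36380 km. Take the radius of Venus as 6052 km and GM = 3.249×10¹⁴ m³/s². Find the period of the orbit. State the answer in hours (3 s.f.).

T ≈ 26.8 hours

r = 6052 + 36380 = 42432 km = 4.2432×10⁷ m.
Kepler's third law: T = 2π√(r³/μ) = 2π√((4.243×10⁷)³ / 3.249×10¹⁴).
r³/μ = 2.351×10⁸ s², so T = 2π × 1.533×10⁴ = 9.635×10⁴ s.
Converting: 9.635×10⁴ s ÷ 3600 = 26.76 hours.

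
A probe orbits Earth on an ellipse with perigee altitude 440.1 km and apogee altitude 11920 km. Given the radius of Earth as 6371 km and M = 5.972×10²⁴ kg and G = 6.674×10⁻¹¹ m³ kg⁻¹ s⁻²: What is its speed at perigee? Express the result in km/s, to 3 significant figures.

v ≈ 9.23 km/s

μ = GM = 6.674×10⁻¹¹ × 5.972×10²⁴ = 3.986×10¹⁴ m³/s².
r_p = 6371 + 440.1 = 6811.1 km = 6.8111×10⁶ m.
r_a = 6371 + 11920 = 18291 km = 1.8291×10⁷ m.
Semi-major axis a = (r_p + r_a)/2 = 12551 km = 1.255×10⁷ m.
Vis-viva: v² = μ(2/r − 1/a) = 3.986×10¹⁴ × (2.936×10⁻⁷ − 7.967×10⁻⁸) = 8.528×10⁷ m²/s².
v = 9235 m/s = 9.235 km/s.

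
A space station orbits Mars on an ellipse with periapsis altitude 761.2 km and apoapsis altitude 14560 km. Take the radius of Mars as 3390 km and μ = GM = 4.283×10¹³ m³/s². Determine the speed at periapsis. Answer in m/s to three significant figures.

v ≈ 4090 m/s

r_p = 3390 + 761.2 = 4151.2 km = 4.1512×10⁶ m.
r_a = 3390 + 14560 = 17950 km = 1.7950×10⁷ m.
Semi-major axis a = (r_p + r_a)/2 = 11051 km = 1.105×10⁷ m.
Vis-viva: v² = μ(2/r − 1/a) = 4.283×10¹³ × (4.818×10⁻⁷ − 9.049×10⁻⁸) = 1.676×10⁷ m²/s².
v = 4094 m/s.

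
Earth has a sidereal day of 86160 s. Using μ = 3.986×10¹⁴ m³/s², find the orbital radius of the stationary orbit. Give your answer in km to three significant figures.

r_sync ≈ 42200 km

A synchronous orbit has period T, so by Kepler's third law a = (μT²/4π²)^(1/3).
μT²/4π² = 3.986×10¹⁴ × (8.616×10⁴)² / 39.48 = 7.495×10²² m³.
a = 4.216×10⁷ m = 42163 km.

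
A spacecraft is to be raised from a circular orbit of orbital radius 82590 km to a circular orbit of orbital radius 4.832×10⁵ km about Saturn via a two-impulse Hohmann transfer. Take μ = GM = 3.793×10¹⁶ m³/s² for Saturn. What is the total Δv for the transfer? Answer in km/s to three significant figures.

Δv_total ≈ 10.7 km/s

r₁ = 82590 km = 8.259×10⁷ m.
r₂ = 4.832×10⁵ km = 4.832×10⁸ m.
Transfer ellipse a_t = (r₁ + r₂)/2 = 2.829×10⁸ m.
At r₁: circular v_c1 = √(μ/r₁) = 21430 m/s; transfer-perikrone v_p = √[μ(2/r₁ − 1/a_t)] = 28010 m/s.
Δv₁ = v_p − v_c1 = 6577 m/s.
At r₂: circular v_c2 = √(μ/r₂) = 8860 m/s; transfer-apokrone v_a = √[μ(2/r₂ − 1/a_t)] = 4787 m/s.
Δv₂ = v_c2 − v_a = 4073 m/s.
Total Δv = Δv₁ + Δv₂ = 10650 m/s = 10.65 km/s.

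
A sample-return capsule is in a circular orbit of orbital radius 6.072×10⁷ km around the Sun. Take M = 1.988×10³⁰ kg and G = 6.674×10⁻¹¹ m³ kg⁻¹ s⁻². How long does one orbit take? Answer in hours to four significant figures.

T ≈ 2267 hours

μ = GM = 6.674×10⁻¹¹ × 1.988×10³⁰ = 1.327×10²⁰ m³/s².
r = 6.072×10⁷ km = 6.072×10¹⁰ m.
Kepler's third law: T = 2π√(r³/μ) = 2π√((6.072×10¹⁰)³ / 1.327×10²⁰).
r³/μ = 1.687×10¹² s², so T = 2π × 1.299×10⁶ = 8.162×10⁶ s.
Converting: 8.162×10⁶ s ÷ 3600 = 2267 hours.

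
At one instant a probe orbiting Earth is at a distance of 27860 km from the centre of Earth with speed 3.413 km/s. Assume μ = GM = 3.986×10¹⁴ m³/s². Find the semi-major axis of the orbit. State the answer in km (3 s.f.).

r = 2.786×10⁷ m.
Specific orbital energy ε = v²/2 − μ/r = (3413)²/2 − 3.986×10¹⁴/2.786×10⁷ = -8.483×10⁶ J/kg.
Since ε = −μ/(2a), a = −μ/(2ε) = 2.349×10⁷ m = 23494 km.

a ≈ 23500 km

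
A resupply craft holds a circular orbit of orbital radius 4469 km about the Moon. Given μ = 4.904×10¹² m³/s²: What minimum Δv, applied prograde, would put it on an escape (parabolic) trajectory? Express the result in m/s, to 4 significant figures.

Δv ≈ 433.9 m/s

r = 4469 km = 4.469×10⁶ m.
Circular speed v_c = √(μ/r) = 1048 m/s.
Escape speed v_esc = √(2μ/r) = √2 × v_c = 1481 m/s.
Δv = v_esc − v_c = 433.9 m/s.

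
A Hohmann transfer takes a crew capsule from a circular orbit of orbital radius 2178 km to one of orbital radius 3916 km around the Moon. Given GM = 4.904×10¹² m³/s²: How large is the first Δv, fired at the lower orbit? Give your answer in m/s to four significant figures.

r₁ = 2178 km = 2.178×10⁶ m.
r₂ = 3916 km = 3.916×10⁶ m.
Transfer ellipse a_t = (r₁ + r₂)/2 = 3.047×10⁶ m.
At r₁: circular v_c1 = √(μ/r₁) = 1501 m/s; transfer-perilune v_p = √[μ(2/r₁ − 1/a_t)] = 1701 m/s.
Δv₁ = v_p − v_c1 = 200.6 m/s.

Δv ≈ 200.6 m/s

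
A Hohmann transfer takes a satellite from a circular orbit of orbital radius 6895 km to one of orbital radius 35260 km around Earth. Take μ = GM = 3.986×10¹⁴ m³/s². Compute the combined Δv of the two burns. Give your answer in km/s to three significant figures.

r₁ = 6895 km = 6.895×10⁶ m.
r₂ = 35260 km = 3.526×10⁷ m.
Transfer ellipse a_t = (r₁ + r₂)/2 = 2.108×10⁷ m.
At r₁: circular v_c1 = √(μ/r₁) = 7603 m/s; transfer-perigee v_p = √[μ(2/r₁ − 1/a_t)] = 9834 m/s.
Δv₁ = v_p − v_c1 = 2231 m/s.
At r₂: circular v_c2 = √(μ/r₂) = 3362 m/s; transfer-apogee v_a = √[μ(2/r₂ − 1/a_t)] = 1923 m/s.
Δv₂ = v_c2 − v_a = 1439 m/s.
Total Δv = Δv₁ + Δv₂ = 3670 m/s = 3.670 km/s.

Δv_total ≈ 3.67 km/s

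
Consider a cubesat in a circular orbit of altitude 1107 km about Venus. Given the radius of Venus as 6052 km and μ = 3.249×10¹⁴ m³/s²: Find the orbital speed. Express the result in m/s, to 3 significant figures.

r = 6052 + 1107 = 7159.0 km = 7.1590×10⁶ m.
For a circular orbit v = √(μ/r) = √(3.249×10¹⁴ / 7.159×10⁶) = √(4.538×10⁷) = 6737 m/s.

v ≈ 6740 m/s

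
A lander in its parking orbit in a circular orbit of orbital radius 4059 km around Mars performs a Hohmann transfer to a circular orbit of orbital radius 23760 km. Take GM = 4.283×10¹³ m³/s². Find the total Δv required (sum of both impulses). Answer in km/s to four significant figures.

r₁ = 4059 km = 4.059×10⁶ m.
r₂ = 23760 km = 2.376×10⁷ m.
Transfer ellipse a_t = (r₁ + r₂)/2 = 1.391×10⁷ m.
At r₁: circular v_c1 = √(μ/r₁) = 3248 m/s; transfer-periapsis v_p = √[μ(2/r₁ − 1/a_t)] = 4246 m/s.
Δv₁ = v_p − v_c1 = 997.2 m/s.
At r₂: circular v_c2 = √(μ/r₂) = 1343 m/s; transfer-apoapsis v_a = √[μ(2/r₂ − 1/a_t)] = 725.3 m/s.
Δv₂ = v_c2 − v_a = 617.3 m/s.
Total Δv = Δv₁ + Δv₂ = 1615 m/s = 1.615 km/s.

Δv_total ≈ 1.615 km/s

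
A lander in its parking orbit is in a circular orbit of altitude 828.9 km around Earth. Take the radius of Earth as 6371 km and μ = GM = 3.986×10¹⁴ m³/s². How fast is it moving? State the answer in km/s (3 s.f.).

v ≈ 7.44 km/s

r = 6371 + 828.9 = 7199.9 km = 7.1999×10⁶ m.
For a circular orbit v = √(μ/r) = √(3.986×10¹⁴ / 7.200×10⁶) = √(5.536×10⁷) = 7441 m/s.
That is 7.441 km/s.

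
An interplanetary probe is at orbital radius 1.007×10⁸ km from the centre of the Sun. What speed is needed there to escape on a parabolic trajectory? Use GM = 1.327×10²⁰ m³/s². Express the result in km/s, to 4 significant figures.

r = 1.007×10⁸ km = 1.007×10¹¹ m.
Escape speed v_esc = √(2μ/r) = √(2 × 1.327×10²⁰ / 1.007×10¹¹) = √(2.636×10⁹) = 51340 m/s.
= 51.34 km/s.

v_esc ≈ 51.34 km/s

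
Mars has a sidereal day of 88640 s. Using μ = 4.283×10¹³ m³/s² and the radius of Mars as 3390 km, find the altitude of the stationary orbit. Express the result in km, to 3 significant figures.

h_sync ≈ 17000 km

A synchronous orbit has period T, so by Kepler's third law a = (μT²/4π²)^(1/3).
μT²/4π² = 4.283×10¹³ × (8.864×10⁴)² / 39.48 = 8.524×10²¹ m³.
a = 2.043×10⁷ m = 20428 km.
Altitude h = a − R = 20428 − 3390 = 17038 km.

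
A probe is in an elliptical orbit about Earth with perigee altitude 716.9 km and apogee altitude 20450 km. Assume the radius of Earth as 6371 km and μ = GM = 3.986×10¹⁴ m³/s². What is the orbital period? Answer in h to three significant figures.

r_p = 6371 + 716.9 = 7087.9 km = 7.0879×10⁶ m.
r_a = 6371 + 20450 = 26821 km = 2.6821×10⁷ m.
Semi-major axis a = (r_p + r_a)/2 = (7087.9 + 26821)/2 = 16954 km = 1.695×10⁷ m.
By Kepler's third law T = 2π√(a³/μ) = 2π × 3.497×10³ = 2.197×10⁴ s.
= 6.103 h.

T ≈ 6.10 h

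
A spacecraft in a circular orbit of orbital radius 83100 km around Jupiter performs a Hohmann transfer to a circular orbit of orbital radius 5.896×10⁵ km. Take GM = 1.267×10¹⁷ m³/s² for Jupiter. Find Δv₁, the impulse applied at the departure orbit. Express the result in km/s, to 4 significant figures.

r₁ = 83100 km = 8.310×10⁷ m.
r₂ = 5.896×10⁵ km = 5.896×10⁸ m.
Transfer ellipse a_t = (r₁ + r₂)/2 = 3.364×10⁸ m.
At r₁: circular v_c1 = √(μ/r₁) = 39050 m/s; transfer-perijove v_p = √[μ(2/r₁ − 1/a_t)] = 51700 m/s.
Δv₁ = v_p − v_c1 = 12650 m/s.
= 12.65 km/s.

Δv ≈ 12.65 km/s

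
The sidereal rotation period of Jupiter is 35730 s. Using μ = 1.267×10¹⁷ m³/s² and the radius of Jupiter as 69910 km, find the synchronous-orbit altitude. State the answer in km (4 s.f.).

h_sync ≈ 90110 km

A synchronous orbit has period T, so by Kepler's third law a = (μT²/4π²)^(1/3).
μT²/4π² = 1.267×10¹⁷ × (3.573×10⁴)² / 39.48 = 4.097×10²⁴ m³.
a = 1.600×10⁸ m = 1.6002×10⁵ km.
Altitude h = a − R = 1.6002×10⁵ − 69910 = 90105 km.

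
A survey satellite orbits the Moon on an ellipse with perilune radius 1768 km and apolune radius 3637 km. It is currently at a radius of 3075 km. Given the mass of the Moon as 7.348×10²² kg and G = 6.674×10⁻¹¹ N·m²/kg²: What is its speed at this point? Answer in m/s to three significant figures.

μ = GM = 6.674×10⁻¹¹ × 7.348×10²² = 4.904×10¹² m³/s².
Semi-major axis a = (r_p + r_a)/2 = 2702.5 km = 2.702×10⁶ m.
Vis-viva: v² = μ(2/r − 1/a) = 4.904×10¹² × (6.504×10⁻⁷ − 3.700×10⁻⁷) = 1.375×10⁶ m²/s².
v = 1173 m/s.

v ≈ 1170 m/s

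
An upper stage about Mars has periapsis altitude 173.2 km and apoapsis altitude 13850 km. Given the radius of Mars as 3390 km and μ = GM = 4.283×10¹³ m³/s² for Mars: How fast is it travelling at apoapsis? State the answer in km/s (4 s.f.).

r_p = 3390 + 173.2 = 3563.2 km = 3.5632×10⁶ m.
r_a = 3390 + 13850 = 17240 km = 1.7240×10⁷ m.
Semi-major axis a = (r_p + r_a)/2 = 10402 km = 1.040×10⁷ m.
Vis-viva: v² = μ(2/r − 1/a) = 4.283×10¹³ × (1.160×10⁻⁷ − 9.614×10⁻⁸) = 8.510×10⁵ m²/s².
v = 922.5 m/s = 0.9225 km/s.

v ≈ 0.9225 km/s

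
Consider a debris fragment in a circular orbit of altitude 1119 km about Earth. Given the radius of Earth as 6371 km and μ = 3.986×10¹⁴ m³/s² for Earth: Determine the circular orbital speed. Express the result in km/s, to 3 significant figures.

v ≈ 7.30 km/s

r = 6371 + 1119 = 7490.0 km = 7.4900×10⁶ m.
For a circular orbit v = √(μ/r) = √(3.986×10¹⁴ / 7.490×10⁶) = √(5.322×10⁷) = 7295 m/s.
That is 7.295 km/s.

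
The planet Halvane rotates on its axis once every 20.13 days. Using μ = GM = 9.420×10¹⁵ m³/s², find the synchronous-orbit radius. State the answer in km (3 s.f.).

T = 20.13 days = 1.739×10⁶ s.
A synchronous orbit has period T, so by Kepler's third law a = (μT²/4π²)^(1/3).
μT²/4π² = 9.420×10¹⁵ × (1.739×10⁶)² / 39.48 = 7.218×10²⁶ m³.
a = 8.970×10⁸ m = 8.9702×10⁵ km.

r_sync ≈ 8.97×10⁵ km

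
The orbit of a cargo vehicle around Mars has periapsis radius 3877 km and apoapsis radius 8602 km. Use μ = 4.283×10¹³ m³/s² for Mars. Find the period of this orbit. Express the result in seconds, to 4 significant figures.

T ≈ 14960 seconds

Semi-major axis a = (r_p + r_a)/2 = (3877.0 + 8602.0)/2 = 6239.5 km = 6.240×10⁶ m.
By Kepler's third law T = 2π√(a³/μ) = 2π × 2.382×10³ = 1.496×10⁴ s.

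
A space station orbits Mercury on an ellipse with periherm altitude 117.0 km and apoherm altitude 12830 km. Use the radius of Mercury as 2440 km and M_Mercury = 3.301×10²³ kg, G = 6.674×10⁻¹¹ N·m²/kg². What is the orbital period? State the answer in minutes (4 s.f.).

μ = GM = 6.674×10⁻¹¹ × 3.301×10²³ = 2.203×10¹³ m³/s².
r_p = 2440 + 117.0 = 2557.0 km = 2.5570×10⁶ m.
r_a = 2440 + 12830 = 15270 km = 1.5270×10⁷ m.
Semi-major axis a = (r_p + r_a)/2 = (2557.0 + 15270)/2 = 8913.5 km = 8.914×10⁶ m.
By Kepler's third law T = 2π√(a³/μ) = 2π × 5.670×10³ = 3.562×10⁴ s.
= 593.7 minutes.

T ≈ 593.7 minutes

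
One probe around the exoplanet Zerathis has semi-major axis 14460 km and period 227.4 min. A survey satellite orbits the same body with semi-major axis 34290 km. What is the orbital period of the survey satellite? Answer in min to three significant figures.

Kepler's third law: T² ∝ a³, so T₂ = T₁ (a₂/a₁)^(3/2).
a₂/a₁ = 2.371, (a₂/a₁)^(3/2) = 3.652.
T₂ = 227.4 × 3.652 = 830.4 min.

T₂ ≈ 830 min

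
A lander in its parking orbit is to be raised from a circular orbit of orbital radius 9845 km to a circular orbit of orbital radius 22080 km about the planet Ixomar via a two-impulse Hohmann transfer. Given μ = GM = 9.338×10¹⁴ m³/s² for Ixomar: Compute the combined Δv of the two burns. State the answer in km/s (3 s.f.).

r₁ = 9845 km = 9.845×10⁶ m.
r₂ = 22080 km = 2.208×10⁷ m.
Transfer ellipse a_t = (r₁ + r₂)/2 = 1.596×10⁷ m.
At r₁: circular v_c1 = √(μ/r₁) = 9739 m/s; transfer-periapsis v_p = √[μ(2/r₁ − 1/a_t)] = 11450 m/s.
Δv₁ = v_p − v_c1 = 1715 m/s.
At r₂: circular v_c2 = √(μ/r₂) = 6503 m/s; transfer-apoapsis v_a = √[μ(2/r₂ − 1/a_t)] = 5107 m/s.
Δv₂ = v_c2 − v_a = 1396 m/s.
Total Δv = Δv₁ + Δv₂ = 3111 m/s = 3.111 km/s.

Δv_total ≈ 3.11 km/s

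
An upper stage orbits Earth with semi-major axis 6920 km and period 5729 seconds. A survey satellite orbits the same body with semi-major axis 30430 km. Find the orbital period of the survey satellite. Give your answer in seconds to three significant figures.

T₂ ≈ 52800 seconds

Kepler's third law: T² ∝ a³, so T₂ = T₁ (a₂/a₁)^(3/2).
a₂/a₁ = 4.397, (a₂/a₁)^(3/2) = 9.221.
T₂ = 5729 × 9.221 = 52830 seconds.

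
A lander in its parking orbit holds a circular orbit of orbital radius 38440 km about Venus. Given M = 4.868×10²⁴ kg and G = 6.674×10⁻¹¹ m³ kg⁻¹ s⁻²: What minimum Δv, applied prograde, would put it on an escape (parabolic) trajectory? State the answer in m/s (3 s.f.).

μ = GM = 6.674×10⁻¹¹ × 4.868×10²⁴ = 3.249×10¹⁴ m³/s².
r = 38440 km = 3.844×10⁷ m.
Circular speed v_c = √(μ/r) = 2907 m/s.
Escape speed v_esc = √(2μ/r) = √2 × v_c = 4111 m/s.
Δv = v_esc − v_c = 1204 m/s.

Δv ≈ 1200 m/s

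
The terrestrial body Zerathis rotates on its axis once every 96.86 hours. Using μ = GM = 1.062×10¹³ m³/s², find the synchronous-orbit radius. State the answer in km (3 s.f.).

T = 96.86 hours = 3.487×10⁵ s.
A synchronous orbit has period T, so by Kepler's third law a = (μT²/4π²)^(1/3).
μT²/4π² = 1.062×10¹³ × (3.487×10⁵)² / 39.48 = 3.271×10²² m³.
a = 3.198×10⁷ m = 31981 km.

r_sync ≈ 32000 km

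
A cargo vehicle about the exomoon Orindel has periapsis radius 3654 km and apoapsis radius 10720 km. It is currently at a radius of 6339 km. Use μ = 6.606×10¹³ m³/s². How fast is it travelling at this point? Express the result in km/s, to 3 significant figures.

v ≈ 3.41 km/s

Semi-major axis a = (r_p + r_a)/2 = 7187.0 km = 7.187×10⁶ m.
Vis-viva: v² = μ(2/r − 1/a) = 6.606×10¹³ × (3.155×10⁻⁷ − 1.391×10⁻⁷) = 1.165×10⁷ m²/s².
v = 3413 m/s = 3.413 km/s.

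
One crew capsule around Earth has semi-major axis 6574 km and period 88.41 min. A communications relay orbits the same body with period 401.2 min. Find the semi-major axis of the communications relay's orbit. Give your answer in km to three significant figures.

Kepler's third law: a³ ∝ T², so a₂ = a₁ (T₂/T₁)^(2/3).
T₂/T₁ = 4.538, (T₂/T₁)^(2/3) = 2.741.
a₂ = 6574 × 2.741 = 18020 km.

a₂ ≈ 18000 km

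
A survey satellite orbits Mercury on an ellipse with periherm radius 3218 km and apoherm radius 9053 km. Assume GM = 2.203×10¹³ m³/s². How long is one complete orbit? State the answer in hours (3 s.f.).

Semi-major axis a = (r_p + r_a)/2 = (3218.0 + 9053.0)/2 = 6135.5 km = 6.136×10⁶ m.
By Kepler's third law T = 2π√(a³/μ) = 2π × 3.238×10³ = 2.034×10⁴ s.
= 5.651 hours.

T ≈ 5.65 hours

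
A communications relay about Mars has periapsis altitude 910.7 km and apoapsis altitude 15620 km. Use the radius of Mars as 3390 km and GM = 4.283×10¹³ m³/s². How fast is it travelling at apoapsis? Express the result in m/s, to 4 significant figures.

v ≈ 911.8 m/s

r_p = 3390 + 910.7 = 4300.7 km = 4.3007×10⁶ m.
r_a = 3390 + 15620 = 19010 km = 1.9010×10⁷ m.
Semi-major axis a = (r_p + r_a)/2 = 11655 km = 1.166×10⁷ m.
Vis-viva: v² = μ(2/r − 1/a) = 4.283×10¹³ × (1.052×10⁻⁷ − 8.580×10⁻⁸) = 8.313×10⁵ m²/s².
v = 911.8 m/s.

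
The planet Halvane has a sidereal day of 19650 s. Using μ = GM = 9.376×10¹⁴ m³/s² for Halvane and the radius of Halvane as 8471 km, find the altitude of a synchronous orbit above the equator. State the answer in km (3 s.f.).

h_sync ≈ 12500 km

A synchronous orbit has period T, so by Kepler's third law a = (μT²/4π²)^(1/3).
μT²/4π² = 9.376×10¹⁴ × (1.965×10⁴)² / 39.48 = 9.170×10²¹ m³.
a = 2.093×10⁷ m = 20931 km.
Altitude h = a − R = 20931 − 8471 = 12460 km.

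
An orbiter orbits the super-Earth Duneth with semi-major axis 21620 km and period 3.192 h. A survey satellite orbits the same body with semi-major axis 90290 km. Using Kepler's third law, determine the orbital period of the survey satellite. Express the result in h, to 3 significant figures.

T₂ ≈ 27.2 h

Kepler's third law: T² ∝ a³, so T₂ = T₁ (a₂/a₁)^(3/2).
a₂/a₁ = 4.176, (a₂/a₁)^(3/2) = 8.534.
T₂ = 3.192 × 8.534 = 27.24 h.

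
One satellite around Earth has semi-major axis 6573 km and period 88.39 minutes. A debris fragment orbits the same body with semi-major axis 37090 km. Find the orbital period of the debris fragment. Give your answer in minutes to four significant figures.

T₂ ≈ 1185 minutes

Kepler's third law: T² ∝ a³, so T₂ = T₁ (a₂/a₁)^(3/2).
a₂/a₁ = 5.643, (a₂/a₁)^(3/2) = 13.40.
T₂ = 88.39 × 13.40 = 1185 minutes.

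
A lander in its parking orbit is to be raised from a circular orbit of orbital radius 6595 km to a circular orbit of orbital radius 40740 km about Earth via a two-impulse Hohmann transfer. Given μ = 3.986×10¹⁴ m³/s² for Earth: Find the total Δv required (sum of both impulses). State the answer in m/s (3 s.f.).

Δv_total ≈ 3900 m/s

r₁ = 6595 km = 6.595×10⁶ m.
r₂ = 40740 km = 4.074×10⁷ m.
Transfer ellipse a_t = (r₁ + r₂)/2 = 2.367×10⁷ m.
At r₁: circular v_c1 = √(μ/r₁) = 7774 m/s; transfer-perigee v_p = √[μ(2/r₁ − 1/a_t)] = 10200 m/s.
Δv₁ = v_p − v_c1 = 2426 m/s.
At r₂: circular v_c2 = √(μ/r₂) = 3128 m/s; transfer-apogee v_a = √[μ(2/r₂ − 1/a_t)] = 1651 m/s.
Δv₂ = v_c2 − v_a = 1477 m/s.
Total Δv = Δv₁ + Δv₂ = 3902 m/s.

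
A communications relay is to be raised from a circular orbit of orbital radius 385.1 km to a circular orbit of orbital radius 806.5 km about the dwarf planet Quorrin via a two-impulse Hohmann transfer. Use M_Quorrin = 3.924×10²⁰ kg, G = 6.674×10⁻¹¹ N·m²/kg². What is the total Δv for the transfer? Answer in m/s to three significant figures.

Δv_total ≈ 78.0 m/s

μ = GM = 6.674×10⁻¹¹ × 3.924×10²⁰ = 2.619×10¹⁰ m³/s².
r₁ = 385.1 km = 3.851×10⁵ m.
r₂ = 806.5 km = 8.065×10⁵ m.
Transfer ellipse a_t = (r₁ + r₂)/2 = 5.958×10⁵ m.
At r₁: circular v_c1 = √(μ/r₁) = 260.8 m/s; transfer-periapsis v_p = √[μ(2/r₁ − 1/a_t)] = 303.4 m/s.
Δv₁ = v_p − v_c1 = 42.63 m/s.
At r₂: circular v_c2 = √(μ/r₂) = 180.2 m/s; transfer-apoapsis v_a = √[μ(2/r₂ − 1/a_t)] = 144.9 m/s.
Δv₂ = v_c2 − v_a = 35.33 m/s.
Total Δv = Δv₁ + Δv₂ = 77.95 m/s.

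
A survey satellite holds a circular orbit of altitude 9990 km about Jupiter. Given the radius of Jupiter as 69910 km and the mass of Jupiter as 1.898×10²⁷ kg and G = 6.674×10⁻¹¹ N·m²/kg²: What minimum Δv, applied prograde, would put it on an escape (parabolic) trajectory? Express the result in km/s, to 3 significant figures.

μ = GM = 6.674×10⁻¹¹ × 1.898×10²⁷ = 1.267×10¹⁷ m³/s².
r = 69910 + 9990 = 79900 km = 7.9900×10⁷ m.
Circular speed v_c = √(μ/r) = 39820 m/s.
Escape speed v_esc = √(2μ/r) = √2 × v_c = 56310 m/s.
Δv = v_esc − v_c = 16490 m/s = 16.49 km/s.

Δv ≈ 16.5 km/s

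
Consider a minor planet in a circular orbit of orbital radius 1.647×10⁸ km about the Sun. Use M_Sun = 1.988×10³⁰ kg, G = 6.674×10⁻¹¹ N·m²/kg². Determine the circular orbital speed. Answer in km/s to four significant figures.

v ≈ 28.38 km/s

μ = GM = 6.674×10⁻¹¹ × 1.988×10³⁰ = 1.327×10²⁰ m³/s².
r = 1.647×10⁸ km = 1.647×10¹¹ m.
For a circular orbit v = √(μ/r) = √(1.327×10²⁰ / 1.647×10¹¹) = √(8.056×10⁸) = 28380 m/s.
That is 28.38 km/s.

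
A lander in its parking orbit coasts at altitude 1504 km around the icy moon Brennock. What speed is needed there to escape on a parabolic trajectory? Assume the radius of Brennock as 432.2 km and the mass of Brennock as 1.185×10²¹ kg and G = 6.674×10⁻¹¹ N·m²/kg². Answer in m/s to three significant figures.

v_esc ≈ 286 m/s

μ = GM = 6.674×10⁻¹¹ × 1.185×10²¹ = 7.909×10¹⁰ m³/s².
r = 432.2 + 1504 = 1936.2 km = 1.9362×10⁶ m.
Escape speed v_esc = √(2μ/r) = √(2 × 7.909×10¹⁰ / 1.936×10⁶) = √(8.169×10⁴) = 285.8 m/s.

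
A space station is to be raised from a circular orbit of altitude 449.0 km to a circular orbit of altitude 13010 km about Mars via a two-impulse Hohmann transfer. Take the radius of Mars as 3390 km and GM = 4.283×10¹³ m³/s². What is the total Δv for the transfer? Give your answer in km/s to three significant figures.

r₁ = 3390 + 449.0 = 3839.0 km = 3.8390×10⁶ m.
r₂ = 3390 + 13010 = 16400 km = 1.6400×10⁷ m.
Transfer ellipse a_t = (r₁ + r₂)/2 = 1.012×10⁷ m.
At r₁: circular v_c1 = √(μ/r₁) = 3340 m/s; transfer-periapsis v_p = √[μ(2/r₁ − 1/a_t)] = 4252 m/s.
Δv₁ = v_p − v_c1 = 912.0 m/s.
At r₂: circular v_c2 = √(μ/r₂) = 1616 m/s; transfer-apoapsis v_a = √[μ(2/r₂ − 1/a_t)] = 995.4 m/s.
Δv₂ = v_c2 − v_a = 620.7 m/s.
Total Δv = Δv₁ + Δv₂ = 1533 m/s = 1.533 km/s.

Δv_total ≈ 1.53 km/s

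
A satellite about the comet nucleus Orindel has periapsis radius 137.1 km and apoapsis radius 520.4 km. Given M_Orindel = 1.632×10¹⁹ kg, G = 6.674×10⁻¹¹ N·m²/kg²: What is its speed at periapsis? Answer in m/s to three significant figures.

v ≈ 112 m/s

μ = GM = 6.674×10⁻¹¹ × 1.632×10¹⁹ = 1.089×10⁹ m³/s².
Semi-major axis a = (r_p + r_a)/2 = 328.75 km = 3.288×10⁵ m.
Vis-viva: v² = μ(2/r − 1/a) = 1.089×10⁹ × (1.459×10⁻⁵ − 3.042×10⁻⁶) = 1.258×10⁴ m²/s².
v = 112.1 m/s.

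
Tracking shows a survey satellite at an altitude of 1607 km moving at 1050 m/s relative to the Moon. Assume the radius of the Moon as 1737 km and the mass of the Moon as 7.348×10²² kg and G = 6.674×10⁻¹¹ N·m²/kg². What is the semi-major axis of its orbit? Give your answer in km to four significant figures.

a ≈ 2679 km

μ = GM = 6.674×10⁻¹¹ × 7.348×10²² = 4.904×10¹² m³/s².
r = 1737 + 1607 = 3344.0 km = 3.344×10⁶ m.
Vis-viva rearranged: 1/a = 2/r − v²/μ = 5.981×10⁻⁷ − 2.248×10⁻⁷ = 3.733×10⁻⁷ m⁻¹.
a = 2.679×10⁶ m = 2679.0 km.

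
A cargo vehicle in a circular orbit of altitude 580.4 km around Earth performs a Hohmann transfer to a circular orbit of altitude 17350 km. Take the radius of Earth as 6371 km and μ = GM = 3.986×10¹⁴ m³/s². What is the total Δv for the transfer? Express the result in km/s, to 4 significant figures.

r₁ = 6371 + 580.4 = 6951.4 km = 6.9514×10⁶ m.
r₂ = 6371 + 17350 = 23721 km = 2.3721×10⁷ m.
Transfer ellipse a_t = (r₁ + r₂)/2 = 1.534×10⁷ m.
At r₁: circular v_c1 = √(μ/r₁) = 7572 m/s; transfer-perigee v_p = √[μ(2/r₁ − 1/a_t)] = 9418 m/s.
Δv₁ = v_p − v_c1 = 1845 m/s.
At r₂: circular v_c2 = √(μ/r₂) = 4099 m/s; transfer-apogee v_a = √[μ(2/r₂ − 1/a_t)] = 2760 m/s.
Δv₂ = v_c2 − v_a = 1339 m/s.
Total Δv = Δv₁ + Δv₂ = 3185 m/s = 3.185 km/s.

Δv_total ≈ 3.185 km/s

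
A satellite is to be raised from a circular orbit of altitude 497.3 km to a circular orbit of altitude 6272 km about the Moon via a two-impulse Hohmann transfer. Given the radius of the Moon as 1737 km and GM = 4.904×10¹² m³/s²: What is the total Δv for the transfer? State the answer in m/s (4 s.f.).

r₁ = 1737 + 497.3 = 2234.3 km = 2.2343×10⁶ m.
r₂ = 1737 + 6272 = 8009.0 km = 8.0090×10⁶ m.
Transfer ellipse a_t = (r₁ + r₂)/2 = 5.122×10⁶ m.
At r₁: circular v_c1 = √(μ/r₁) = 1482 m/s; transfer-perilune v_p = √[μ(2/r₁ − 1/a_t)] = 1853 m/s.
Δv₁ = v_p − v_c1 = 371.1 m/s.
At r₂: circular v_c2 = √(μ/r₂) = 782.5 m/s; transfer-apolune v_a = √[μ(2/r₂ − 1/a_t)] = 516.8 m/s.
Δv₂ = v_c2 − v_a = 265.7 m/s.
Total Δv = Δv₁ + Δv₂ = 636.8 m/s.

Δv_total ≈ 636.8 m/s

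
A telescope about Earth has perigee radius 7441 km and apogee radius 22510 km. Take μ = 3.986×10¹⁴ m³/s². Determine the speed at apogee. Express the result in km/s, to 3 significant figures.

v ≈ 2.97 km/s

Semi-major axis a = (r_p + r_a)/2 = 14976 km = 1.498×10⁷ m.
Vis-viva: v² = μ(2/r − 1/a) = 3.986×10¹⁴ × (8.885×10⁻⁸ − 6.678×10⁻⁸) = 8.799×10⁶ m²/s².
v = 2966 m/s = 2.966 km/s.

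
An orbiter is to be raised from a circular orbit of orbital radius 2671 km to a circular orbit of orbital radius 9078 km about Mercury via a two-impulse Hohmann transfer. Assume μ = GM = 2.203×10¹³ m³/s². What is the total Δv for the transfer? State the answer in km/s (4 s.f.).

r₁ = 2671 km = 2.671×10⁶ m.
r₂ = 9078 km = 9.078×10⁶ m.
Transfer ellipse a_t = (r₁ + r₂)/2 = 5.874×10⁶ m.
At r₁: circular v_c1 = √(μ/r₁) = 2872 m/s; transfer-periherm v_p = √[μ(2/r₁ − 1/a_t)] = 3570 m/s.
Δv₁ = v_p − v_c1 = 698.2 m/s.
At r₂: circular v_c2 = √(μ/r₂) = 1558 m/s; transfer-apoherm v_a = √[μ(2/r₂ − 1/a_t)] = 1050 m/s.
Δv₂ = v_c2 − v_a = 507.4 m/s.
Total Δv = Δv₁ + Δv₂ = 1206 m/s = 1.206 km/s.

Δv_total ≈ 1.206 km/s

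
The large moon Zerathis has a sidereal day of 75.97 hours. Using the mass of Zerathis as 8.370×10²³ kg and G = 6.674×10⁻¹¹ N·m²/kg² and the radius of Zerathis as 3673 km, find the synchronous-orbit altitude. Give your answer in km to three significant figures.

h_sync ≈ 43600 km

μ = GM = 6.674×10⁻¹¹ × 8.370×10²³ = 5.586×10¹³ m³/s².
T = 75.97 hours = 2.735×10⁵ s.
A synchronous orbit has period T, so by Kepler's third law a = (μT²/4π²)^(1/3).
μT²/4π² = 5.586×10¹³ × (2.735×10⁵)² / 39.48 = 1.058×10²³ m³.
a = 4.730×10⁷ m = 47302 km.
Altitude h = a − R = 47302 − 3673 = 43629 km.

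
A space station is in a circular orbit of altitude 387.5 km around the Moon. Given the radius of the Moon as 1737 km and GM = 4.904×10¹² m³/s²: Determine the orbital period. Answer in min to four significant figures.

T ≈ 146.4 min

r = 1737 + 387.5 = 2124.5 km = 2.1245×10⁶ m.
Kepler's third law: T = 2π√(r³/μ) = 2π√((2.124×10⁶)³ / 4.904×10¹²).
r³/μ = 1.955×10⁶ s², so T = 2π × 1.398×10³ = 8.786×10³ s.
Converting: 8.786×10³ s ÷ 60.00 = 146.4 min.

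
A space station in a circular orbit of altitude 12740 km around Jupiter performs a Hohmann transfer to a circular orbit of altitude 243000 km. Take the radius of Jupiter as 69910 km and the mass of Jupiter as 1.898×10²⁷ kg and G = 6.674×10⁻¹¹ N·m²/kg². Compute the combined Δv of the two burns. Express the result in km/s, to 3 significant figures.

Δv_total ≈ 17.2 km/s

μ = GM = 6.674×10⁻¹¹ × 1.898×10²⁷ = 1.267×10¹⁷ m³/s².
r₁ = 69910 + 12740 = 82650 km = 8.2650×10⁷ m.
r₂ = 69910 + 243000 = 312910 km = 3.1291×10⁸ m.
Transfer ellipse a_t = (r₁ + r₂)/2 = 1.978×10⁸ m.
At r₁: circular v_c1 = √(μ/r₁) = 39150 m/s; transfer-perijove v_p = √[μ(2/r₁ − 1/a_t)] = 49240 m/s.
Δv₁ = v_p − v_c1 = 10090 m/s.
At r₂: circular v_c2 = √(μ/r₂) = 20120 m/s; transfer-apojove v_a = √[μ(2/r₂ − 1/a_t)] = 13010 m/s.
Δv₂ = v_c2 − v_a = 7114 m/s.
Total Δv = Δv₁ + Δv₂ = 17210 m/s = 17.21 km/s.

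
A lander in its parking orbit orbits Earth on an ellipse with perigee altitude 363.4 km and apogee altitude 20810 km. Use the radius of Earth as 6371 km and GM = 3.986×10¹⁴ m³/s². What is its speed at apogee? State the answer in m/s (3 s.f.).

r_p = 6371 + 363.4 = 6734.4 km = 6.7344×10⁶ m.
r_a = 6371 + 20810 = 27181 km = 2.7181×10⁷ m.
Semi-major axis a = (r_p + r_a)/2 = 16958 km = 1.696×10⁷ m.
Vis-viva: v² = μ(2/r − 1/a) = 3.986×10¹⁴ × (7.358×10⁻⁸ − 5.897×10⁻⁸) = 5.824×10⁶ m²/s².
v = 2413 m/s.

v ≈ 2410 m/s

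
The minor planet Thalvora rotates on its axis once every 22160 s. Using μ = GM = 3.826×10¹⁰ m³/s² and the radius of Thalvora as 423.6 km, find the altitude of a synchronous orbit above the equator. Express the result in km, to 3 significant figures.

h_sync ≈ 357 km

A synchronous orbit has period T, so by Kepler's third law a = (μT²/4π²)^(1/3).
μT²/4π² = 3.826×10¹⁰ × (2.216×10⁴)² / 39.48 = 4.759×10¹⁷ m³.
a = 7.807×10⁵ m = 780.74 km.
Altitude h = a − R = 780.74 − 423.6 = 357.14 km.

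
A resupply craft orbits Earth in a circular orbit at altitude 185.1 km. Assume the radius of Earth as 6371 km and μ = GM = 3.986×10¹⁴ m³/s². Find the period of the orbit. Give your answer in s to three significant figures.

T ≈ 5280 s

r = 6371 + 185.1 = 6556.1 km = 6.5561×10⁶ m.
Kepler's third law: T = 2π√(r³/μ) = 2π√((6.556×10⁶)³ / 3.986×10¹⁴).
r³/μ = 7.070×10⁵ s², so T = 2π × 8.408×10² = 5.283×10³ s.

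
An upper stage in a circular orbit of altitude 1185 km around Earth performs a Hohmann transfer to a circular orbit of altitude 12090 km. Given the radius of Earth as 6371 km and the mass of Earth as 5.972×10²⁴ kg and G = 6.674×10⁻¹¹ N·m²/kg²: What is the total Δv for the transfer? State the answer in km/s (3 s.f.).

Δv_total ≈ 2.49 km/s

μ = GM = 6.674×10⁻¹¹ × 5.972×10²⁴ = 3.986×10¹⁴ m³/s².
r₁ = 6371 + 1185 = 7556.0 km = 7.5560×10⁶ m.
r₂ = 6371 + 12090 = 18461 km = 1.8461×10⁷ m.
Transfer ellipse a_t = (r₁ + r₂)/2 = 1.301×10⁷ m.
At r₁: circular v_c1 = √(μ/r₁) = 7263 m/s; transfer-perigee v_p = √[μ(2/r₁ − 1/a_t)] = 8652 m/s.
Δv₁ = v_p − v_c1 = 1389 m/s.
At r₂: circular v_c2 = √(μ/r₂) = 4646 m/s; transfer-apogee v_a = √[μ(2/r₂ − 1/a_t)] = 3541 m/s.
Δv₂ = v_c2 − v_a = 1105 m/s.
Total Δv = Δv₁ + Δv₂ = 2494 m/s = 2.494 km/s.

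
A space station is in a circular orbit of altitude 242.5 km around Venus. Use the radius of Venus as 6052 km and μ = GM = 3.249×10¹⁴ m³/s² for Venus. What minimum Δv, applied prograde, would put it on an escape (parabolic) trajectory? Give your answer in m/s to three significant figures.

Δv ≈ 2980 m/s

r = 6052 + 242.5 = 6294.5 km = 6.2945×10⁶ m.
Circular speed v_c = √(μ/r) = 7184 m/s.
Escape speed v_esc = √(2μ/r) = √2 × v_c = 10160 m/s.
Δv = v_esc − v_c = 2976 m/s.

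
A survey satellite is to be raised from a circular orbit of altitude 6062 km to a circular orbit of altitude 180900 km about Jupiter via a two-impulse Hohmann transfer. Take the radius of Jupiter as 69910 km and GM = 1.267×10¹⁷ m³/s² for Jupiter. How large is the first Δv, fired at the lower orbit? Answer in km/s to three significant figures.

Δv ≈ 9.76 km/s

r₁ = 69910 + 6062 = 75972 km = 7.5972×10⁷ m.
r₂ = 69910 + 180900 = 250810 km = 2.5081×10⁸ m.
Transfer ellipse a_t = (r₁ + r₂)/2 = 1.634×10⁸ m.
At r₁: circular v_c1 = √(μ/r₁) = 40840 m/s; transfer-perijove v_p = √[μ(2/r₁ − 1/a_t)] = 50600 m/s.
Δv₁ = v_p − v_c1 = 9759 m/s.
= 9.759 km/s.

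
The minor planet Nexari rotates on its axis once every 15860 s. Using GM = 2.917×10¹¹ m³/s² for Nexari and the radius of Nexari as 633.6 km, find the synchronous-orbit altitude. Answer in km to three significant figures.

h_sync ≈ 596 km

A synchronous orbit has period T, so by Kepler's third law a = (μT²/4π²)^(1/3).
μT²/4π² = 2.917×10¹¹ × (1.586×10⁴)² / 39.48 = 1.859×10¹⁸ m³.
a = 1.229×10⁶ m = 1229.5 km.
Altitude h = a − R = 1229.5 − 633.6 = 595.90 km.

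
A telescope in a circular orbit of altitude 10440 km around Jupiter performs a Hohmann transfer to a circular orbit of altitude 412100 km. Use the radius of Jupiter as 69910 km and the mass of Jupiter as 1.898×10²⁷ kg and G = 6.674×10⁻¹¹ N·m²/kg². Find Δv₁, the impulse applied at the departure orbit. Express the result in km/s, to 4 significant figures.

Δv ≈ 12.28 km/s

μ = GM = 6.674×10⁻¹¹ × 1.898×10²⁷ = 1.267×10¹⁷ m³/s².
r₁ = 69910 + 10440 = 80350 km = 8.0350×10⁷ m.
r₂ = 69910 + 412100 = 482010 km = 4.8201×10⁸ m.
Transfer ellipse a_t = (r₁ + r₂)/2 = 2.812×10⁸ m.
At r₁: circular v_c1 = √(μ/r₁) = 39710 m/s; transfer-perijove v_p = √[μ(2/r₁ − 1/a_t)] = 51990 m/s.
Δv₁ = v_p − v_c1 = 12280 m/s.
= 12.28 km/s.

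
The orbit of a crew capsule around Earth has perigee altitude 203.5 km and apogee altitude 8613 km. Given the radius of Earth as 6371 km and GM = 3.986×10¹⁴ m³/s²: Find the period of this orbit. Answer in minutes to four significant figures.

T ≈ 185.6 minutes

r_p = 6371 + 203.5 = 6574.5 km = 6.5745×10⁶ m.
r_a = 6371 + 8613 = 14984 km = 1.4984×10⁷ m.
Semi-major axis a = (r_p + r_a)/2 = (6574.5 + 14984)/2 = 10779 km = 1.078×10⁷ m.
By Kepler's third law T = 2π√(a³/μ) = 2π × 1.773×10³ = 1.114×10⁴ s.
= 185.6 minutes.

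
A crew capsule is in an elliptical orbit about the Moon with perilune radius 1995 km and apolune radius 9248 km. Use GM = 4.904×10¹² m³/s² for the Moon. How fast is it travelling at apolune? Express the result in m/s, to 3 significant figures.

v ≈ 434 m/s

Semi-major axis a = (r_p + r_a)/2 = 5621.5 km = 5.622×10⁶ m.
Vis-viva: v² = μ(2/r − 1/a) = 4.904×10¹² × (2.163×10⁻⁷ − 1.779×10⁻⁷) = 1.882×10⁵ m²/s².
v = 433.8 m/s.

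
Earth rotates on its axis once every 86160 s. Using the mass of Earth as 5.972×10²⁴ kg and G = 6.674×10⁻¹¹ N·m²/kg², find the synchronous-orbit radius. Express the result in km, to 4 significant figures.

r_sync ≈ 42160 km

μ = GM = 6.674×10⁻¹¹ × 5.972×10²⁴ = 3.986×10¹⁴ m³/s².
A synchronous orbit has period T, so by Kepler's third law a = (μT²/4π²)^(1/3).
μT²/4π² = 3.986×10¹⁴ × (8.616×10⁴)² / 39.48 = 7.495×10²² m³.
a = 4.216×10⁷ m = 42162 km.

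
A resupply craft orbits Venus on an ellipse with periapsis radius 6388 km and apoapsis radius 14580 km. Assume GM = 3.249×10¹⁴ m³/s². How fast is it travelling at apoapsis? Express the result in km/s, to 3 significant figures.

Semi-major axis a = (r_p + r_a)/2 = 10484 km = 1.048×10⁷ m.
Vis-viva: v² = μ(2/r − 1/a) = 3.249×10¹⁴ × (1.372×10⁻⁷ − 9.538×10⁻⁸) = 1.358×10⁷ m²/s².
v = 3685 m/s = 3.685 km/s.

v ≈ 3.68 km/s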